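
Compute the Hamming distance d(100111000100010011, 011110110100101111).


Count differing positions: ^ ^ ^ . . ^ ^ ^ . . . . ^ ^ ^ ^ . . = 10 differences

10


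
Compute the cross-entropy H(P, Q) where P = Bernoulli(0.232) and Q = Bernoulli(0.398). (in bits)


H(P,Q) = -p*log2(q) - (1-p)*log2(1-q). -0.232*log2(0.398) = 0.308365; -0.768*log2(0.602) = 0.562302. H(P,Q) = 0.308365 + 0.562302 = 0.8707

0.8707 bits


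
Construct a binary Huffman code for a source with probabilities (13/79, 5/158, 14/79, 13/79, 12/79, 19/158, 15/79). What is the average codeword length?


Huffman construction (repeatedly merge the two least-probable nodes; each merge adds 1 bit to every symbol beneath it): 5/158 + 19/158 = 12/79; 12/79 + 12/79 = 24/79; 13/79 + 13/79 = 26/79; 14/79 + 15/79 = 29/79; 24/79 + 26/79 = 50/79; 29/79 + 50/79 = 1. Resulting codeword lengths (in the order the probabilities were given): (3, 4, 2, 3, 3, 4, 2). L_avg = sum(p_i * l_i) = 13/79*3 + 5/158*4 + 14/79*2 + 13/79*3 + 12/79*3 + 19/158*4 + 15/79*2 = 220/79 = 2.7848

2.7848 bits


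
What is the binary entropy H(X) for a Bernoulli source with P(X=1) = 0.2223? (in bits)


H = -p*log2(p) - (1-p)*log2(1-p). -0.2223*log2(0.2223) = 0.482262; -0.7777*log2(0.7777) = 0.282083. H = 0.482262 + 0.282083 = 0.7643

0.7643 bits


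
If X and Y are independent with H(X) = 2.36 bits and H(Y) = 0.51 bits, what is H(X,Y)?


For independent variables, H(X,Y) = H(X) + H(Y) = 2.36 + 0.51 = 2.87

2.87 bits


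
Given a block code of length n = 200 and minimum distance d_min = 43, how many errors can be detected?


Detection capability = d_min - 1 = 43 - 1 = 42

42 errors


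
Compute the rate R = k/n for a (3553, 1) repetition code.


Rate = k/n = 1/3553

1/3553


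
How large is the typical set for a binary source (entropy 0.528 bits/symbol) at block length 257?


log2|A_typical| = nH = 257 * 0.528 = 135.696, so |A_typical| ~ 2^135.696 = 7.056e+40

7.056e+40


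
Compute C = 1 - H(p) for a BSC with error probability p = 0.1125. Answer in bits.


H(p) = -p*log2(p) - (1-p)*log2(1-p) = -0.1125*log2(0.1125) - 0.8875*log2(0.8875) = 0.354600 + 0.152811 = 0.5074. C = 1 - H(p) = 1 - 0.5074 = 0.4926

0.4926 bits


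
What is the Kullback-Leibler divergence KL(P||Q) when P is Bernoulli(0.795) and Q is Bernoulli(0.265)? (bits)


KL = p*log2(p/q) + (1-p)*log2((1-p)/(1-q)) = 0.795*log2(0.795/0.265) + 0.205*log2(0.205/0.735) = 0.8824

0.8824 bits


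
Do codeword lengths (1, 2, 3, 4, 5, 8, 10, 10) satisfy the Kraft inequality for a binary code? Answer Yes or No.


Kraft sum = sum(2^(-l_i)) = 0.9746, need <= 1. Result: satisfied (a binary prefix-free code with these lengths exists)

Yes


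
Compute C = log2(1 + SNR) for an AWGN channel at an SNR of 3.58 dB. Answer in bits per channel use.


SNR_linear = 10^(3.58/10) = 2.2803; C = log2(1 + SNR_linear) = log2(1 + 2.2803) = 1.7138

1.7138 bits/channel use


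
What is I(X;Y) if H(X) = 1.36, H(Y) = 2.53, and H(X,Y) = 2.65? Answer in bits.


I(X;Y) = H(X) + H(Y) - H(X,Y) = 1.36 + 2.53 - 2.65 = 1.24

1.24 bits


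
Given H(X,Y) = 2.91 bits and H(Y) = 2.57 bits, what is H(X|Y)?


H(X|Y) = H(X,Y) - H(Y) = 2.91 - 2.57 = 0.34

0.34 bits


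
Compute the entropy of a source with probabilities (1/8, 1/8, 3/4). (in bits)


H = -sum(p_i * log2(p_i)). Terms: -(1/8)*log2(1/8) = 0.375000; -(1/8)*log2(1/8) = 0.375000; -(3/4)*log2(3/4) = 0.311278. H = 0.375000 + 0.375000 + 0.311278 = 1.0613

1.0613 bits


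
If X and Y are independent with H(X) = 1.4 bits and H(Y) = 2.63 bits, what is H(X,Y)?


For independent variables, H(X,Y) = H(X) + H(Y) = 1.4 + 2.63 = 4.03

4.03 bits


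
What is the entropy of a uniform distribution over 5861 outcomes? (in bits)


H = log2(n) = log2(5861) = 12.5169

12.5169 bits


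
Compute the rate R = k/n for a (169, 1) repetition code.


Rate = k/n = 1/169

1/169


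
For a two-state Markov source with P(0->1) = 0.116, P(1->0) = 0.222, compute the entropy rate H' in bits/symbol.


Stationary distribution: pi_0 = p10/(p01+p10) = 0.6568, pi_1 = 0.3432. Entropy rate H' = pi_0*H(p01) + pi_1*H(p10) = 0.6568*0.5178 + 0.3432*0.7638 = 0.6022

0.6022 bits/symbol


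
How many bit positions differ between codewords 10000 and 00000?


Count differing positions: ^ . . . . = 1 differences

1


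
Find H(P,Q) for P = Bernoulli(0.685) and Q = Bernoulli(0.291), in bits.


H(P,Q) = -p*log2(q) - (1-p)*log2(1-q). -0.685*log2(0.291) = 1.219923; -0.315*log2(0.709) = 0.156285. H(P,Q) = 1.219923 + 0.156285 = 1.3762

1.3762 bits


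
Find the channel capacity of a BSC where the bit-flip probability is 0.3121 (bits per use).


H(p) = -p*log2(p) - (1-p)*log2(1-p) = -0.3121*log2(0.3121) - 0.6879*log2(0.6879) = 0.524303 + 0.371280 = 0.8956. C = 1 - H(p) = 1 - 0.8956 = 0.1044

0.1044 bits


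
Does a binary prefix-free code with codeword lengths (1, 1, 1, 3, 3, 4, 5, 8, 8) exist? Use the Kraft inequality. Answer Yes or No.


Kraft sum = sum(2^(-l_i)) = 1.8516, need <= 1. Result: violated (a binary prefix-free code with these lengths cannot exist)

No


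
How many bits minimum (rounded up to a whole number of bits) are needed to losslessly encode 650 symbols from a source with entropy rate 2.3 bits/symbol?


Minimum bits >= n * H = 650 * 2.3 = 1495.0, rounded up to a whole number of bits = 1495

1495 bits


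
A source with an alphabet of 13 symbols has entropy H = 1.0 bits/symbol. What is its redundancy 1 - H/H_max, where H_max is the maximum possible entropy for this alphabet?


H_max = log2(K) = log2(13) = 3.7004 bits/symbol. Redundancy = 1 - H/H_max = 1 - 1.0/3.7004 = 1 - 0.2702 = 0.7298

0.7298


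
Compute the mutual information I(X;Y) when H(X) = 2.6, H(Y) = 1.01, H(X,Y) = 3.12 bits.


I(X;Y) = H(X) + H(Y) - H(X,Y) = 2.6 + 1.01 - 3.12 = 0.49

0.49 bits


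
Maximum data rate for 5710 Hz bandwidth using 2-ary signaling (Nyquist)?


Rate = 2 * B * log2(M) = 2 * 5710 * 1.0 = 11420.0

11420.0 bps


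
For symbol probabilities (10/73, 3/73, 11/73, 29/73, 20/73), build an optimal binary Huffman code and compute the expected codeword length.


Huffman construction (repeatedly merge the two least-probable nodes; each merge adds 1 bit to every symbol beneath it): 3/73 + 10/73 = 13/73; 11/73 + 13/73 = 24/73; 20/73 + 24/73 = 44/73; 29/73 + 44/73 = 1. Resulting codeword lengths (in the order the probabilities were given): (4, 4, 3, 1, 2). L_avg = sum(p_i * l_i) = 10/73*4 + 3/73*4 + 11/73*3 + 29/73*1 + 20/73*2 = 154/73 = 2.1096

2.1096 bits


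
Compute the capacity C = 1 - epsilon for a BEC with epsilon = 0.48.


C = 1 - epsilon = 1 - 0.48 = 0.52

0.52 bits


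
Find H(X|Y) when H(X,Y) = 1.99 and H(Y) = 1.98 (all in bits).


H(X|Y) = H(X,Y) - H(Y) = 1.99 - 1.98 = 0.01

0.01 bits


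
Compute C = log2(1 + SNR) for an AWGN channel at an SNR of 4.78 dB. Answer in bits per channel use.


SNR_linear = 10^(4.78/10) = 3.0061; C = log2(1 + SNR_linear) = log2(1 + 3.0061) = 2.0022

2.0022 bits/channel use


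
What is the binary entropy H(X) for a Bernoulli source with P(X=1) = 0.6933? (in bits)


H = -p*log2(p) - (1-p)*log2(1-p). -0.6933*log2(0.6933) = 0.366373; -0.3067*log2(0.3067) = 0.522954. H = 0.366373 + 0.522954 = 0.8893

0.8893 bits


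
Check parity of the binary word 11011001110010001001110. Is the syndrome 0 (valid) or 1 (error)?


Syndrome = XOR of all bits = 1 XOR 1 XOR 0 XOR 1 XOR 1 XOR 0 XOR 0 XOR 1 XOR 1 XOR 1 XOR 0 XOR 0 XOR 1 XOR 0 XOR 0 XOR 0 XOR 1 XOR 0 XOR 0 XOR 1 XOR 1 XOR 1 XOR 0 = 0

0


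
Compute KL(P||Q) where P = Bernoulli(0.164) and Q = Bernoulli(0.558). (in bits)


KL = p*log2(p/q) + (1-p)*log2((1-p)/(1-q)) = 0.164*log2(0.164/0.558) + 0.836*log2(0.836/0.442) = 0.4789

0.4789 bits


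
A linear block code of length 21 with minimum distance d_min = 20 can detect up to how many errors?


Detection capability = d_min - 1 = 20 - 1 = 19

19 errors


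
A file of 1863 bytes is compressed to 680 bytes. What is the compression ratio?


Ratio = original / compressed = 1863 / 680 = 2.7397

2.7397


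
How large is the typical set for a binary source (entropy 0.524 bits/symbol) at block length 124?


log2|A_typical| = nH = 124 * 0.524 = 64.976, so |A_typical| ~ 2^64.976 = 3.628e+19

3.628e+19


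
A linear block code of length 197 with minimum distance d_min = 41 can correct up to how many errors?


Correction capability = floor((d-1)/2) = floor((41-1)/2) = 20

20 errors


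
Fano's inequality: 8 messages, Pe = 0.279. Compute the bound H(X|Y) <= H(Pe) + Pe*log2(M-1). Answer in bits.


H(Pe) = -Pe*log2(Pe) - (1-Pe)*log2(1-Pe) = -0.279*log2(0.279) - 0.721*log2(0.721) = 0.513824 + 0.340261 = 0.8541. Pe*log2(M-1) = 0.279*log2(7) = 0.783252. Bound = H(Pe) + Pe*log2(M-1) = 0.513824 + 0.340261 + 0.783252 = 1.6373

1.6373 bits


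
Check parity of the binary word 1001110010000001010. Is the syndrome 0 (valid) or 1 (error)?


Syndrome = XOR of all bits = 1 XOR 0 XOR 0 XOR 1 XOR 1 XOR 1 XOR 0 XOR 0 XOR 1 XOR 0 XOR 0 XOR 0 XOR 0 XOR 0 XOR 0 XOR 1 XOR 0 XOR 1 XOR 0 = 1

1


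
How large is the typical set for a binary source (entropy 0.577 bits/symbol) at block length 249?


log2|A_typical| = nH = 249 * 0.577 = 143.673, so |A_typical| ~ 2^143.673 = 1.778e+43

1.778e+43


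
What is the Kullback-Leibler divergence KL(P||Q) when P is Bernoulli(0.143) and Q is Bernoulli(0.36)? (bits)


KL = p*log2(p/q) + (1-p)*log2((1-p)/(1-q)) = 0.143*log2(0.143/0.36) + 0.857*log2(0.857/0.64) = 0.1705

0.1705 bits


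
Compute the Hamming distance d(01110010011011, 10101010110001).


Count differing positions: ^ ^ . ^ ^ . . . ^ . ^ . ^ . = 7 differences

7


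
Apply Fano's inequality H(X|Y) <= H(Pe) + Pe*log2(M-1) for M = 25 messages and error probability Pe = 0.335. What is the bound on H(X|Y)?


H(Pe) = -Pe*log2(Pe) - (1-Pe)*log2(1-Pe) = -0.335*log2(0.335) - 0.665*log2(0.665) = 0.528552 + 0.391402 = 0.92. Pe*log2(M-1) = 0.335*log2(24) = 1.535962. Bound = H(Pe) + Pe*log2(M-1) = 0.528552 + 0.391402 + 1.535962 = 2.4559

2.4559 bits


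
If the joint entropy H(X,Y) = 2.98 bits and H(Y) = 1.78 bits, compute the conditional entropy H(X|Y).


H(X|Y) = H(X,Y) - H(Y) = 2.98 - 1.78 = 1.2

1.2 bits


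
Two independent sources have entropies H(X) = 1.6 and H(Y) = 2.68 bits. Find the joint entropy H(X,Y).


For independent variables, H(X,Y) = H(X) + H(Y) = 1.6 + 2.68 = 4.28

4.28 bits


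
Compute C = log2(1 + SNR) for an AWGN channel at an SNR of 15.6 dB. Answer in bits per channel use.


SNR_linear = 10^(15.6/10) = 36.3078; C = log2(1 + SNR_linear) = log2(1 + 36.3078) = 5.2214

5.2214 bits/channel use


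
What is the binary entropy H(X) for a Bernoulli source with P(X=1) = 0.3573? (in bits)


H = -p*log2(p) - (1-p)*log2(1-p). -0.3573*log2(0.3573) = 0.530516; -0.6427*log2(0.6427) = 0.409903. H = 0.530516 + 0.409903 = 0.9404

0.9404 bits


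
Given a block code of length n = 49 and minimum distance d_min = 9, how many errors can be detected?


Detection capability = d_min - 1 = 9 - 1 = 8

8 errors


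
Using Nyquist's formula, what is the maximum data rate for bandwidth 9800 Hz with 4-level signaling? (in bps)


Rate = 2 * B * log2(M) = 2 * 9800 * 2.0 = 39200.0

39200.0 bps


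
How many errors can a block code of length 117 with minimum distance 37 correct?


Correction capability = floor((d-1)/2) = floor((37-1)/2) = 18

18 errors


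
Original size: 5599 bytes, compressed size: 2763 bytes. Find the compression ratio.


Ratio = original / compressed = 5599 / 2763 = 2.0264

2.0264


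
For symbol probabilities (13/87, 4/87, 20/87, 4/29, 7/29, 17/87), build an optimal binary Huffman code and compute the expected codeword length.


Huffman construction (repeatedly merge the two least-probable nodes; each merge adds 1 bit to every symbol beneath it): 4/87 + 4/29 = 16/87; 13/87 + 16/87 = 1/3; 17/87 + 20/87 = 37/87; 7/29 + 1/3 = 50/87; 37/87 + 50/87 = 1. Resulting codeword lengths (in the order the probabilities were given): (3, 4, 2, 4, 2, 2). L_avg = sum(p_i * l_i) = 13/87*3 + 4/87*4 + 20/87*2 + 4/29*4 + 7/29*2 + 17/87*2 = 73/29 = 2.5172

2.5172 bits


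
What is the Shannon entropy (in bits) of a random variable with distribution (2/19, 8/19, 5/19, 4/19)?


H = -sum(p_i * log2(p_i)). Terms: -(2/19)*log2(2/19) = 0.341887; -(8/19)*log2(8/19) = 0.525443; -(5/19)*log2(5/19) = 0.506842; -(4/19)*log2(4/19) = 0.473248. H = 0.341887 + 0.525443 + 0.506842 + 0.473248 = 1.8474

1.8474 bits


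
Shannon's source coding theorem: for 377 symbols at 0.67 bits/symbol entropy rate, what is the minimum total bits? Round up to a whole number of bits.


Minimum bits >= n * H = 377 * 0.67 = 252.59, rounded up to a whole number of bits = 253

253 bits


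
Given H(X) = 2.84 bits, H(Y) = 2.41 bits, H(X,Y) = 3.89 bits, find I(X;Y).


I(X;Y) = H(X) + H(Y) - H(X,Y) = 2.84 + 2.41 - 3.89 = 1.36

1.36 bits


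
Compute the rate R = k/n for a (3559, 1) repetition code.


Rate = k/n = 1/3559

1/3559


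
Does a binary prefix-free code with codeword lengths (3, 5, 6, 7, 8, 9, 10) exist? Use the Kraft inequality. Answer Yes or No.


Kraft sum = sum(2^(-l_i)) = 0.1865, need <= 1. Result: satisfied (a binary prefix-free code with these lengths exists)

Yes


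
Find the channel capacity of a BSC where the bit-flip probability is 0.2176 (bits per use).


H(p) = -p*log2(p) - (1-p)*log2(1-p) = -0.2176*log2(0.2176) - 0.7824*log2(0.7824) = 0.478774 + 0.276987 = 0.7558. C = 1 - H(p) = 1 - 0.7558 = 0.2442

0.2442 bits


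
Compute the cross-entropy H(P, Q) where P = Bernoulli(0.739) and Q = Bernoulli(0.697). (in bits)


H(P,Q) = -p*log2(q) - (1-p)*log2(1-q). -0.739*log2(0.697) = 0.384849; -0.261*log2(0.303) = 0.449601. H(P,Q) = 0.384849 + 0.449601 = 0.8344

0.8344 bits


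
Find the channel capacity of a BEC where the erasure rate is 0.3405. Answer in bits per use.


C = 1 - epsilon = 1 - 0.3405 = 0.6595

0.6595 bits


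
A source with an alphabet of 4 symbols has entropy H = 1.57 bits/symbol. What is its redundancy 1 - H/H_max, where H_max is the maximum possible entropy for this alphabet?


H_max = log2(K) = log2(4) = 2.0 bits/symbol. Redundancy = 1 - H/H_max = 1 - 1.57/2.0 = 1 - 0.785 = 0.215

0.215


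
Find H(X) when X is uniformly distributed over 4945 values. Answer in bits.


H = log2(n) = log2(4945) = 12.2718

12.2718 bits


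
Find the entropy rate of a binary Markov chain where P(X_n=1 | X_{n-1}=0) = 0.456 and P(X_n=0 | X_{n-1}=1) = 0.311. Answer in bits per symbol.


Stationary distribution: pi_0 = p10/(p01+p10) = 0.4055, pi_1 = 0.5945. Entropy rate H' = pi_0*H(p01) + pi_1*H(p10) = 0.4055*0.9944 + 0.5945*0.8943 = 0.9349

0.9349 bits/symbol


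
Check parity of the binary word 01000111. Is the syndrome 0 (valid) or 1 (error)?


Syndrome = XOR of all bits = 0 XOR 1 XOR 0 XOR 0 XOR 0 XOR 1 XOR 1 XOR 1 = 0

0


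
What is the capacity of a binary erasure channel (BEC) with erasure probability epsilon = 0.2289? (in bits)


C = 1 - epsilon = 1 - 0.2289 = 0.7711

0.7711 bits


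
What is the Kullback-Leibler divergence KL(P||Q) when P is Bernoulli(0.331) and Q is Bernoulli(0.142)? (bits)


KL = p*log2(p/q) + (1-p)*log2((1-p)/(1-q)) = 0.331*log2(0.331/0.142) + 0.669*log2(0.669/0.858) = 0.164

0.164 bits


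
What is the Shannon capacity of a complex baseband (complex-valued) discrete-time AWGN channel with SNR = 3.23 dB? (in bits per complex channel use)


SNR_linear = 10^(3.23/10) = 2.1038; C = log2(1 + SNR_linear) = log2(1 + 2.1038) = 1.634

1.634 bits/channel use


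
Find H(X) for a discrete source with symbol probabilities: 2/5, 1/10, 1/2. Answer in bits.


H = -sum(p_i * log2(p_i)). Terms: -(2/5)*log2(2/5) = 0.528771; -(1/10)*log2(1/10) = 0.332193; -(1/2)*log2(1/2) = 0.500000. H = 0.528771 + 0.332193 + 0.500000 = 1.361

1.361 bits


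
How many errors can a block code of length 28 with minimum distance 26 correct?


Correction capability = floor((d-1)/2) = floor((26-1)/2) = 12

12 errors


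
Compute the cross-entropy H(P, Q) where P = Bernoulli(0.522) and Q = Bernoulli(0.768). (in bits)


H(P,Q) = -p*log2(q) - (1-p)*log2(1-q). -0.522*log2(0.768) = 0.198789; -0.478*log2(0.232) = 1.007530. H(P,Q) = 0.198789 + 1.007530 = 1.2063

1.2063 bits


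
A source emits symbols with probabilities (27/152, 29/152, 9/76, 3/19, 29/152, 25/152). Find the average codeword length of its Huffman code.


Huffman construction (repeatedly merge the two least-probable nodes; each merge adds 1 bit to every symbol beneath it): 9/76 + 3/19 = 21/76; 25/152 + 27/152 = 13/38; 29/152 + 29/152 = 29/76; 21/76 + 13/38 = 47/76; 29/76 + 47/76 = 1. Resulting codeword lengths (in the order the probabilities were given): (3, 2, 3, 3, 2, 3). L_avg = sum(p_i * l_i) = 27/152*3 + 29/152*2 + 9/76*3 + 3/19*3 + 29/152*2 + 25/152*3 = 199/76 = 2.6184

2.6184 bits


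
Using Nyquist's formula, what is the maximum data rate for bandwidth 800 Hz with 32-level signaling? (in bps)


Rate = 2 * B * log2(M) = 2 * 800 * 5.0 = 8000.0

8000.0 bps


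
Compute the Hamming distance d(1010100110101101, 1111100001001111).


Count differing positions: . ^ . ^ . . . ^ ^ ^ ^ . . . ^ . = 7 differences

7


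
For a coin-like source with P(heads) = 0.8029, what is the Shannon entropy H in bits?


H = -p*log2(p) - (1-p)*log2(1-p). -0.8029*log2(0.8029) = 0.254285; -0.1971*log2(0.1971) = 0.461805. H = 0.254285 + 0.461805 = 0.7161

0.7161 bits


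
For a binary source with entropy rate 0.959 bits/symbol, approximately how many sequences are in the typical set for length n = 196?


log2|A_typical| = nH = 196 * 0.959 = 187.964, so |A_typical| ~ 2^187.964 = 3.827e+56

3.827e+56


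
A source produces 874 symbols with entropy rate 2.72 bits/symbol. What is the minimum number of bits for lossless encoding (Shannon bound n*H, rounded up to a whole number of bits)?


Minimum bits >= n * H = 874 * 2.72 = 2377.28, rounded up to a whole number of bits = 2378

2378 bits


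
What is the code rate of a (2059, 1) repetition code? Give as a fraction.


Rate = k/n = 1/2059

1/2059


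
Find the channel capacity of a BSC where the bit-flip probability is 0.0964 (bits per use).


H(p) = -p*log2(p) - (1-p)*log2(1-p) = -0.0964*log2(0.0964) - 0.9036*log2(0.9036) = 0.325333 + 0.132146 = 0.4575. C = 1 - H(p) = 1 - 0.4575 = 0.5425

0.5425 bits


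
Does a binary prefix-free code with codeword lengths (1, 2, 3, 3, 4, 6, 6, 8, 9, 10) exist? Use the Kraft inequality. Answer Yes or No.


Kraft sum = sum(2^(-l_i)) = 1.1006, need <= 1. Result: violated (a binary prefix-free code with these lengths cannot exist)

No


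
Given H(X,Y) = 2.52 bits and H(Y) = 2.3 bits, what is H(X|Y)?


H(X|Y) = H(X,Y) - H(Y) = 2.52 - 2.3 = 0.22

0.22 bits


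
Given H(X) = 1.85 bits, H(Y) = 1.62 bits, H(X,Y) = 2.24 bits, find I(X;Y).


I(X;Y) = H(X) + H(Y) - H(X,Y) = 1.85 + 1.62 - 2.24 = 1.23

1.23 bits


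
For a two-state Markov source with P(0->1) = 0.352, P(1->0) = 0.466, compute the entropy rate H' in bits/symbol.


Stationary distribution: pi_0 = p10/(p01+p10) = 0.5697, pi_1 = 0.4303. Entropy rate H' = pi_0*H(p01) + pi_1*H(p10) = 0.5697*0.9358 + 0.4303*0.9967 = 0.962

0.962 bits/symbol


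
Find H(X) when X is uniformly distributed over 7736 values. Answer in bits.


H = log2(n) = log2(7736) = 12.9174

12.9174 bits


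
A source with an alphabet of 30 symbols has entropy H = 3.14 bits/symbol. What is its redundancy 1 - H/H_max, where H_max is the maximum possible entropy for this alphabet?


H_max = log2(K) = log2(30) = 4.9069 bits/symbol. Redundancy = 1 - H/H_max = 1 - 3.14/4.9069 = 1 - 0.6399 = 0.3601

0.3601


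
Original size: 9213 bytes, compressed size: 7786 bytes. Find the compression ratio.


Ratio = original / compressed = 9213 / 7786 = 1.1833

1.1833


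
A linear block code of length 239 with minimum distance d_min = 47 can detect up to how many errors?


Detection capability = d_min - 1 = 47 - 1 = 46

46 errors


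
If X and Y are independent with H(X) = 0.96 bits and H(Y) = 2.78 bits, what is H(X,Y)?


For independent variables, H(X,Y) = H(X) + H(Y) = 0.96 + 2.78 = 3.74

3.74 bits


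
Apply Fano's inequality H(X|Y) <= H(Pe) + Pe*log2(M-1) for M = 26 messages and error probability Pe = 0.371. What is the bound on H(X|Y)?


H(Pe) = -Pe*log2(Pe) - (1-Pe)*log2(1-Pe) = -0.371*log2(0.371) - 0.629*log2(0.629) = 0.530719 + 0.420718 = 0.9514. Pe*log2(M-1) = 0.371*log2(25) = 1.722871. Bound = H(Pe) + Pe*log2(M-1) = 0.530719 + 0.420718 + 1.722871 = 2.6743

2.6743 bits


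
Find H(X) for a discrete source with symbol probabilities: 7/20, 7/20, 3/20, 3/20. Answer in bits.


H = -sum(p_i * log2(p_i)). Terms: -(7/20)*log2(7/20) = 0.530101; -(7/20)*log2(7/20) = 0.530101; -(3/20)*log2(3/20) = 0.410545; -(3/20)*log2(3/20) = 0.410545. H = 0.530101 + 0.530101 + 0.410545 + 0.410545 = 1.8813

1.8813 bits


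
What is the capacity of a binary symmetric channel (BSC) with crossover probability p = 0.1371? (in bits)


H(p) = -p*log2(p) - (1-p)*log2(1-p) = -0.1371*log2(0.1371) - 0.8629*log2(0.8629) = 0.393025 + 0.183569 = 0.5766. C = 1 - H(p) = 1 - 0.5766 = 0.4234

0.4234 bits


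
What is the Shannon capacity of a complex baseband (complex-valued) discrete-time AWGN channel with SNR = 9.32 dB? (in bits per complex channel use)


SNR_linear = 10^(9.32/10) = 8.5507; C = log2(1 + SNR_linear) = log2(1 + 8.5507) = 3.2556

3.2556 bits/channel use


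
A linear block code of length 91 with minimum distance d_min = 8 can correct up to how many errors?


Correction capability = floor((d-1)/2) = floor((8-1)/2) = 3

3 errors


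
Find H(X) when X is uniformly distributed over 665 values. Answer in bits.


H = log2(n) = log2(665) = 9.3772

9.3772 bits


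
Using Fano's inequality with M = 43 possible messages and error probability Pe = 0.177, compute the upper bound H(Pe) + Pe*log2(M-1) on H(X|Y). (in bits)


H(Pe) = -Pe*log2(Pe) - (1-Pe)*log2(1-Pe) = -0.177*log2(0.177) - 0.823*log2(0.823) = 0.442178 + 0.231292 = 0.6735. Pe*log2(M-1) = 0.177*log2(42) = 0.954440. Bound = H(Pe) + Pe*log2(M-1) = 0.442178 + 0.231292 + 0.954440 = 1.6279

1.6279 bits


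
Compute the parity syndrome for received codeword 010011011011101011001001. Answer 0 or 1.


Syndrome = XOR of all bits = 0 XOR 1 XOR 0 XOR 0 XOR 1 XOR 1 XOR 0 XOR 1 XOR 1 XOR 0 XOR 1 XOR 1 XOR 1 XOR 0 XOR 1 XOR 0 XOR 1 XOR 1 XOR 0 XOR 0 XOR 1 XOR 0 XOR 0 XOR 1 = 1

1


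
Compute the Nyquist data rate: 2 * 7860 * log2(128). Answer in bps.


Rate = 2 * B * log2(M) = 2 * 7860 * 7.0 = 110040.0

110040.0 bps


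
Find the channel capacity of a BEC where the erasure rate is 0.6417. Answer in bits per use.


C = 1 - epsilon = 1 - 0.6417 = 0.3583

0.3583 bits


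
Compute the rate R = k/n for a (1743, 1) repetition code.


Rate = k/n = 1/1743

1/1743


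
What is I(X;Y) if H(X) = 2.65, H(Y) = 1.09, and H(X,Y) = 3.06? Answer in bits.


I(X;Y) = H(X) + H(Y) - H(X,Y) = 2.65 + 1.09 - 3.06 = 0.68

0.68 bits


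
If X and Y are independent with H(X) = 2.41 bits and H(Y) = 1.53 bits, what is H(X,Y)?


For independent variables, H(X,Y) = H(X) + H(Y) = 2.41 + 1.53 = 3.94

3.94 bits


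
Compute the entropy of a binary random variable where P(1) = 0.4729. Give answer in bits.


H = -p*log2(p) - (1-p)*log2(1-p). -0.4729*log2(0.4729) = 0.510918; -0.5271*log2(0.5271) = 0.486962. H = 0.510918 + 0.486962 = 0.9979

0.9979 bits


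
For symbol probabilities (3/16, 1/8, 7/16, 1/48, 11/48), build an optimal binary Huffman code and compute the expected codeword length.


Huffman construction (repeatedly merge the two least-probable nodes; each merge adds 1 bit to every symbol beneath it): 1/48 + 1/8 = 7/48; 7/48 + 3/16 = 1/3; 11/48 + 1/3 = 9/16; 7/16 + 9/16 = 1. Resulting codeword lengths (in the order the probabilities were given): (3, 4, 1, 4, 2). L_avg = sum(p_i * l_i) = 3/16*3 + 1/8*4 + 7/16*1 + 1/48*4 + 11/48*2 = 49/24 = 2.0417

2.0417 bits


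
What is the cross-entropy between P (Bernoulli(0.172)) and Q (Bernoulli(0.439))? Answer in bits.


H(P,Q) = -p*log2(q) - (1-p)*log2(1-q). -0.172*log2(0.439) = 0.204286; -0.828*log2(0.561) = 0.690492. H(P,Q) = 0.204286 + 0.690492 = 0.8948

0.8948 bits


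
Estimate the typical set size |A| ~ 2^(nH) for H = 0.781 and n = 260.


log2|A_typical| = nH = 260 * 0.781 = 203.06, so |A_typical| ~ 2^203.06 = 1.340e+61

1.340e+61


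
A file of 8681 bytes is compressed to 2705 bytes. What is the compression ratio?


Ratio = original / compressed = 8681 / 2705 = 3.2092

3.2092


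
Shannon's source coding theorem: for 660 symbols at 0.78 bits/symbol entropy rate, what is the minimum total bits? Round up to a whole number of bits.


Minimum bits >= n * H = 660 * 0.78 = 514.8, rounded up to a whole number of bits = 515

515 bits


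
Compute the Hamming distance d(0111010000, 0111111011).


Count differing positions: . . . . ^ . ^ . ^ ^ = 4 differences

4


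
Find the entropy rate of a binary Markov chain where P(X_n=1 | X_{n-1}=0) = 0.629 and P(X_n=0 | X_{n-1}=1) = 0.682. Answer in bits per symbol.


Stationary distribution: pi_0 = p10/(p01+p10) = 0.5202, pi_1 = 0.4798. Entropy rate H' = pi_0*H(p01) + pi_1*H(p10) = 0.5202*0.9514 + 0.4798*0.9022 = 0.9278

0.9278 bits/symbol


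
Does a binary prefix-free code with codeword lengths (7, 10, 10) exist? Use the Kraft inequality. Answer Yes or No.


Kraft sum = sum(2^(-l_i)) = 0.0098, need <= 1. Result: satisfied (a binary prefix-free code with these lengths exists)

Yes


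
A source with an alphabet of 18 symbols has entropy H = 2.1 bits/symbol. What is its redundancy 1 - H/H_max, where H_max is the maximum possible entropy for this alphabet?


H_max = log2(K) = log2(18) = 4.1699 bits/symbol. Redundancy = 1 - H/H_max = 1 - 2.1/4.1699 = 1 - 0.5036 = 0.4964

0.4964


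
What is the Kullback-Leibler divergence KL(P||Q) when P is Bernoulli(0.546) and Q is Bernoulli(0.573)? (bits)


KL = p*log2(p/q) + (1-p)*log2((1-p)/(1-q)) = 0.546*log2(0.546/0.573) + 0.454*log2(0.454/0.427) = 0.0021

0.0021 bits


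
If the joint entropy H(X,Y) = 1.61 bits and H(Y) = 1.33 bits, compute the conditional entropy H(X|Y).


H(X|Y) = H(X,Y) - H(Y) = 1.61 - 1.33 = 0.28

0.28 bits


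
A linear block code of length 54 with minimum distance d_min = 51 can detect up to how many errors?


Detection capability = d_min - 1 = 51 - 1 = 50

50 errors


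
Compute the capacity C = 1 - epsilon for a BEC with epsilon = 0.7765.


C = 1 - epsilon = 1 - 0.7765 = 0.2235

0.2235 bits


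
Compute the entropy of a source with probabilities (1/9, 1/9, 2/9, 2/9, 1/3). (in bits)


H = -sum(p_i * log2(p_i)). Terms: -(1/9)*log2(1/9) = 0.352214; -(1/9)*log2(1/9) = 0.352214; -(2/9)*log2(2/9) = 0.482206; -(2/9)*log2(2/9) = 0.482206; -(1/3)*log2(1/3) = 0.528321. H = 0.352214 + 0.352214 + 0.482206 + 0.482206 + 0.528321 = 2.1972

2.1972 bits


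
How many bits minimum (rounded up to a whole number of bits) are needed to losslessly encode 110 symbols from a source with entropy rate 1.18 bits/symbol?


Minimum bits >= n * H = 110 * 1.18 = 129.8, rounded up to a whole number of bits = 130

130 bits


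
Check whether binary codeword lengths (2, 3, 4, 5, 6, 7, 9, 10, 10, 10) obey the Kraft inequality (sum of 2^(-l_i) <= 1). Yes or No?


Kraft sum = sum(2^(-l_i)) = 0.4971, need <= 1. Result: satisfied (a binary prefix-free code with these lengths exists)

Yes


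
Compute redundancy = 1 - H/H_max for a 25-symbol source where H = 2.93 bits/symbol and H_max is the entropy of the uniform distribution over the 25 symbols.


H_max = log2(K) = log2(25) = 4.6439 bits/symbol. Redundancy = 1 - H/H_max = 1 - 2.93/4.6439 = 1 - 0.6309 = 0.3691

0.3691


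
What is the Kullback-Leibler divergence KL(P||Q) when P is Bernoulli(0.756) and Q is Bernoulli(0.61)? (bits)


KL = p*log2(p/q) + (1-p)*log2((1-p)/(1-q)) = 0.756*log2(0.756/0.61) + 0.244*log2(0.244/0.39) = 0.069

0.069 bits


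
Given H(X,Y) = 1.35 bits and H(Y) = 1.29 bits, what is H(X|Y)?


H(X|Y) = H(X,Y) - H(Y) = 1.35 - 1.29 = 0.06

0.06 bits


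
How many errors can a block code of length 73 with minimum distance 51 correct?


Correction capability = floor((d-1)/2) = floor((51-1)/2) = 25

25 errors


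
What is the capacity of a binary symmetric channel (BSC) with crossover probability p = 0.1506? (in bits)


H(p) = -p*log2(p) - (1-p)*log2(1-p) = -0.1506*log2(0.1506) - 0.8494*log2(0.8494) = 0.411320 + 0.200020 = 0.6113. C = 1 - H(p) = 1 - 0.6113 = 0.3887

0.3887 bits


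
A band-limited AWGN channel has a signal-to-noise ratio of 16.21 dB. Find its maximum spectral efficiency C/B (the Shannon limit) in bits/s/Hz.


SNR_linear = 10^(16.21/10) = 41.783; C/B = log2(1 + SNR_linear) = log2(1 + 41.783) = 5.419

5.419 bits/s/Hz


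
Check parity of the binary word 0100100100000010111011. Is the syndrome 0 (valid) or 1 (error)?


Syndrome = XOR of all bits = 0 XOR 1 XOR 0 XOR 0 XOR 1 XOR 0 XOR 0 XOR 1 XOR 0 XOR 0 XOR 0 XOR 0 XOR 0 XOR 0 XOR 1 XOR 0 XOR 1 XOR 1 XOR 1 XOR 0 XOR 1 XOR 1 = 1

1


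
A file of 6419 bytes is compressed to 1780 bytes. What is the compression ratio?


Ratio = original / compressed = 6419 / 1780 = 3.6062

3.6062


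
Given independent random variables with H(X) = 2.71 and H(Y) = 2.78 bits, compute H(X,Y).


For independent variables, H(X,Y) = H(X) + H(Y) = 2.71 + 2.78 = 5.49

5.49 bits


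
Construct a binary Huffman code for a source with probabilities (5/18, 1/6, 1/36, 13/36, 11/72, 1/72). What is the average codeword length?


Huffman construction (repeatedly merge the two least-probable nodes; each merge adds 1 bit to every symbol beneath it): 1/72 + 1/36 = 1/24; 1/24 + 11/72 = 7/36; 1/6 + 7/36 = 13/36; 5/18 + 13/36 = 23/36; 13/36 + 23/36 = 1. Resulting codeword lengths (in the order the probabilities were given): (2, 2, 4, 2, 3, 4). L_avg = sum(p_i * l_i) = 5/18*2 + 1/6*2 + 1/36*4 + 13/36*2 + 11/72*3 + 1/72*4 = 161/72 = 2.2361

2.2361 bits


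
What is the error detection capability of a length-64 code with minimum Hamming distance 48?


Detection capability = d_min - 1 = 48 - 1 = 47

47 errors


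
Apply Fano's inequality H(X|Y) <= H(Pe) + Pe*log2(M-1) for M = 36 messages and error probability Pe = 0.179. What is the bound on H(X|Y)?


H(Pe) = -Pe*log2(Pe) - (1-Pe)*log2(1-Pe) = -0.179*log2(0.179) - 0.821*log2(0.821) = 0.444272 + 0.233612 = 0.6779. Pe*log2(M-1) = 0.179*log2(35) = 0.918142. Bound = H(Pe) + Pe*log2(M-1) = 0.444272 + 0.233612 + 0.918142 = 1.596

1.596 bits


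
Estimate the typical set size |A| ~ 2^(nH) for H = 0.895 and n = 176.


log2|A_typical| = nH = 176 * 0.895 = 157.52, so |A_typical| ~ 2^157.52 = 2.620e+47

2.620e+47


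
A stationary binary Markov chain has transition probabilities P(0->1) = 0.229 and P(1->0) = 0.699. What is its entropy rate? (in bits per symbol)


Stationary distribution: pi_0 = p10/(p01+p10) = 0.7532, pi_1 = 0.2468. Entropy rate H' = pi_0*H(p01) + pi_1*H(p10) = 0.7532*0.7763 + 0.2468*0.8825 = 0.8025

0.8025 bits/symbol


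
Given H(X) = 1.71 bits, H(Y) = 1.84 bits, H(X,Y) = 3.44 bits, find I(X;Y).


I(X;Y) = H(X) + H(Y) - H(X,Y) = 1.71 + 1.84 - 3.44 = 0.11

0.11 bits


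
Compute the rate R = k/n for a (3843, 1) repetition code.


Rate = k/n = 1/3843

1/3843


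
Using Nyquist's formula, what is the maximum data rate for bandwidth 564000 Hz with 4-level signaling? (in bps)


Rate = 2 * B * log2(M) = 2 * 564000 * 2.0 = 2256000.0

2256000.0 bps


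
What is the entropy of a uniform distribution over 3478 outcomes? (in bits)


H = log2(n) = log2(3478) = 11.764

11.764 bits


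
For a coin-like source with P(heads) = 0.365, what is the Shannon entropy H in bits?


H = -p*log2(p) - (1-p)*log2(1-p). -0.365*log2(0.365) = 0.530722; -0.635*log2(0.635) = 0.416034. H = 0.530722 + 0.416034 = 0.9468

0.9468 bits


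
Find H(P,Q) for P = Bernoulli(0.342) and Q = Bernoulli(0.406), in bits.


H(P,Q) = -p*log2(q) - (1-p)*log2(1-q). -0.342*log2(0.406) = 0.444753; -0.658*log2(0.594) = 0.494464. H(P,Q) = 0.444753 + 0.494464 = 0.9392

0.9392 bits


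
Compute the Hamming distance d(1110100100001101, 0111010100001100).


Count differing positions: ^ . . ^ ^ ^ . . . . . . . . . ^ = 5 differences

5


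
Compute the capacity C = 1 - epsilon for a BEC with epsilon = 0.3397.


C = 1 - epsilon = 1 - 0.3397 = 0.6603

0.6603 bits


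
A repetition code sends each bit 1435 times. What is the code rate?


Rate = k/n = 1/1435

1/1435


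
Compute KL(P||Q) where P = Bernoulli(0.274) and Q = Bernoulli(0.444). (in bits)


KL = p*log2(p/q) + (1-p)*log2((1-p)/(1-q)) = 0.274*log2(0.274/0.444) + 0.726*log2(0.726/0.556) = 0.0886

0.0886 bits


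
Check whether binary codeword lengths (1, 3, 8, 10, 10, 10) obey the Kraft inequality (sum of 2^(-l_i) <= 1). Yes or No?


Kraft sum = sum(2^(-l_i)) = 0.6318, need <= 1. Result: satisfied (a binary prefix-free code with these lengths exists)

Yes


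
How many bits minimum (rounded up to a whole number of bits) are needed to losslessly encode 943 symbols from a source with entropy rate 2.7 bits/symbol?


Minimum bits >= n * H = 943 * 2.7 = 2546.1, rounded up to a whole number of bits = 2547

2547 bits


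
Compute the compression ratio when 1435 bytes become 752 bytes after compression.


Ratio = original / compressed = 1435 / 752 = 1.9082

1.9082


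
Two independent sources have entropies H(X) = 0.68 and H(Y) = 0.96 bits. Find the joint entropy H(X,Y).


For independent variables, H(X,Y) = H(X) + H(Y) = 0.68 + 0.96 = 1.64

1.64 bits


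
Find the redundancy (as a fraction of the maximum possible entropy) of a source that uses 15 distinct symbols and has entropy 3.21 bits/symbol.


H_max = log2(K) = log2(15) = 3.9069 bits/symbol. Redundancy = 1 - H/H_max = 1 - 3.21/3.9069 = 1 - 0.8216 = 0.1784

0.1784


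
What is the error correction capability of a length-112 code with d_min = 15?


Correction capability = floor((d-1)/2) = floor((15-1)/2) = 7

7 errors


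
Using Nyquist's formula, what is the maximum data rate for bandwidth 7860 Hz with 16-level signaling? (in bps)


Rate = 2 * B * log2(M) = 2 * 7860 * 4.0 = 62880.0

62880.0 bps


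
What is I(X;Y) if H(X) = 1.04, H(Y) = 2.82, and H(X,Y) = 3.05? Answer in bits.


I(X;Y) = H(X) + H(Y) - H(X,Y) = 1.04 + 2.82 - 3.05 = 0.81

0.81 bits


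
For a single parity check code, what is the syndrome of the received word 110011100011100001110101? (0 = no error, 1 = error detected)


Syndrome = XOR of all bits = 1 XOR 1 XOR 0 XOR 0 XOR 1 XOR 1 XOR 1 XOR 0 XOR 0 XOR 0 XOR 1 XOR 1 XOR 1 XOR 0 XOR 0 XOR 0 XOR 0 XOR 1 XOR 1 XOR 1 XOR 0 XOR 1 XOR 0 XOR 1 = 1

1


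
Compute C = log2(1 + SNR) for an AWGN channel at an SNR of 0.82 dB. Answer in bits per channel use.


SNR_linear = 10^(0.82/10) = 1.2078; C = log2(1 + SNR_linear) = log2(1 + 1.2078) = 1.1426

1.1426 bits/channel use


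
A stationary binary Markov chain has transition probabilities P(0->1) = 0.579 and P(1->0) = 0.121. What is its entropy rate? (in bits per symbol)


Stationary distribution: pi_0 = p10/(p01+p10) = 0.1729, pi_1 = 0.8271. Entropy rate H' = pi_0*H(p01) + pi_1*H(p10) = 0.1729*0.9819 + 0.8271*0.5322 = 0.61

0.61 bits/symbol


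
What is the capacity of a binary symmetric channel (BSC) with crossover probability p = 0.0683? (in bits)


H(p) = -p*log2(p) - (1-p)*log2(1-p) = -0.0683*log2(0.0683) - 0.9317*log2(0.9317) = 0.264456 + 0.095092 = 0.3595. C = 1 - H(p) = 1 - 0.3595 = 0.6405

0.6405 bits


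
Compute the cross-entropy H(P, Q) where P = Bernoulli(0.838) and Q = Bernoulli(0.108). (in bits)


H(P,Q) = -p*log2(q) - (1-p)*log2(1-q). -0.838*log2(0.108) = 2.690732; -0.162*log2(0.892) = 0.026711. H(P,Q) = 2.690732 + 0.026711 = 2.7174

2.7174 bits


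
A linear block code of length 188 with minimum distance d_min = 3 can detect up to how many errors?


Detection capability = d_min - 1 = 3 - 1 = 2

2 errors


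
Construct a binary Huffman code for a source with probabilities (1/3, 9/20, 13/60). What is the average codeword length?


Huffman construction (repeatedly merge the two least-probable nodes; each merge adds 1 bit to every symbol beneath it): 13/60 + 1/3 = 11/20; 9/20 + 11/20 = 1. Resulting codeword lengths (in the order the probabilities were given): (2, 1, 2). L_avg = sum(p_i * l_i) = 1/3*2 + 9/20*1 + 13/60*2 = 31/20 = 1.55

1.55 bits


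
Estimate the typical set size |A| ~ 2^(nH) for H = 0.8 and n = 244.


log2|A_typical| = nH = 244 * 0.8 = 195.2, so |A_typical| ~ 2^195.2 = 5.768e+58

5.768e+58


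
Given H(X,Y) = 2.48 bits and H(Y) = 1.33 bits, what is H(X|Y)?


H(X|Y) = H(X,Y) - H(Y) = 2.48 - 1.33 = 1.15

1.15 bits


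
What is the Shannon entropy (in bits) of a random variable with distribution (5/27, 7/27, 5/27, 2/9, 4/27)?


H = -sum(p_i * log2(p_i)). Terms: -(5/27)*log2(5/27) = 0.450548; -(7/27)*log2(7/27) = 0.504916; -(5/27)*log2(5/27) = 0.450548; -(2/9)*log2(2/9) = 0.482206; -(4/27)*log2(4/27) = 0.408131. H = 0.450548 + 0.504916 + 0.450548 + 0.482206 + 0.408131 = 2.2963

2.2963 bits


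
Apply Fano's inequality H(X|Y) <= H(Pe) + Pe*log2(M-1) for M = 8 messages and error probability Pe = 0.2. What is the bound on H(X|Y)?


H(Pe) = -Pe*log2(Pe) - (1-Pe)*log2(1-Pe) = -0.2*log2(0.2) - 0.8*log2(0.8) = 0.464386 + 0.257542 = 0.7219. Pe*log2(M-1) = 0.2*log2(7) = 0.561471. Bound = H(Pe) + Pe*log2(M-1) = 0.464386 + 0.257542 + 0.561471 = 1.2834

1.2834 bits


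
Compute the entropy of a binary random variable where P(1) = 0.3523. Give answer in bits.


H = -p*log2(p) - (1-p)*log2(1-p). -0.3523*log2(0.3523) = 0.530255; -0.6477*log2(0.6477) = 0.405850. H = 0.530255 + 0.405850 = 0.9361

0.9361 bits


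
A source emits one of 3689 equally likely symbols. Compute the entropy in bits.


H = log2(n) = log2(3689) = 11.849

11.849 bits


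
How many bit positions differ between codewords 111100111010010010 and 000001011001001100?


Count differing positions: ^ ^ ^ ^ . ^ ^ . . . ^ ^ . ^ ^ ^ ^ . = 12 differences

12


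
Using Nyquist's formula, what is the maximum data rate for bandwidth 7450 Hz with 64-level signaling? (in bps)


Rate = 2 * B * log2(M) = 2 * 7450 * 6.0 = 89400.0

89400.0 bps


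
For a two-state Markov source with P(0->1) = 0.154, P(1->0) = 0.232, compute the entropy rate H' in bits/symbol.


Stationary distribution: pi_0 = p10/(p01+p10) = 0.601, pi_1 = 0.399. Entropy rate H' = pi_0*H(p01) + pi_1*H(p10) = 0.601*0.6198 + 0.399*0.7815 = 0.6843

0.6843 bits/symbol


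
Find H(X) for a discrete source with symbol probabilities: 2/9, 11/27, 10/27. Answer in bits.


H = -sum(p_i * log2(p_i)). Terms: -(2/9)*log2(2/9) = 0.482206; -(11/27)*log2(11/27) = 0.527778; -(10/27)*log2(10/27) = 0.530726. H = 0.482206 + 0.527778 + 0.530726 = 1.5407

1.5407 bits


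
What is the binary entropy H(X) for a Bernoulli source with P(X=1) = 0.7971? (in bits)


H = -p*log2(p) - (1-p)*log2(1-p). -0.7971*log2(0.7971) = 0.260785; -0.2029*log2(0.2029) = 0.466905. H = 0.260785 + 0.466905 = 0.7277

0.7277 bits


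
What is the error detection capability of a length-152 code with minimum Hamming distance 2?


Detection capability = d_min - 1 = 2 - 1 = 1

1 errors


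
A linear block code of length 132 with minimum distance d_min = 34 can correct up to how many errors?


Correction capability = floor((d-1)/2) = floor((34-1)/2) = 16

16 errors


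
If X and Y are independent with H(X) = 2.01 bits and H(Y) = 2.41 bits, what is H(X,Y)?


For independent variables, H(X,Y) = H(X) + H(Y) = 2.01 + 2.41 = 4.42

4.42 bits
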